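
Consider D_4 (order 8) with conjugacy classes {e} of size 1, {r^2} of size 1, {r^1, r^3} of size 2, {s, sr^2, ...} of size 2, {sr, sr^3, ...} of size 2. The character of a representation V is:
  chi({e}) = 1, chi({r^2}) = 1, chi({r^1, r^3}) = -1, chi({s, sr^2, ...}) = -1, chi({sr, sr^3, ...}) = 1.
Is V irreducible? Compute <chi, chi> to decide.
Irreducible: <chi, chi> = 1.

Reasoning: <chi, chi> = (1/|G|) sum_C |C| * |chi(C)|^2 = (1/8)[1*|1|^2 + 1*|1|^2 + 2*|-1|^2 + 2*|-1|^2 + 2*|1|^2]
  = (1/8)[(1) + (1) + (2) + (2) + (2)] = 8/8 = 1.
A character is irreducible iff <chi, chi> = 1, so this representation is irreducible.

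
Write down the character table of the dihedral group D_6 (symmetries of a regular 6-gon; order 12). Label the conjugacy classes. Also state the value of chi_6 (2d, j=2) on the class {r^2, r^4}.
Conjugacy classes: {e} of size 1, {r^3} of size 1, {r^1, r^5} of size 2, {r^2, r^4} of size 2, {s, sr^2, ...} of size 3, {sr, sr^3, ...} of size 3.
Character table:
  irrep \ class              {e} (size 1)  {r^3} (size 1)  {r^1, r^5} (size 2)  {r^2, r^4} (size 2)  {s, sr^2, ...} (size 3)  {sr, sr^3, ...} (size 3)
  chi_1 (triv)               1             1               1                    1                    1                        1                       
  chi_2 (sign: r->1, s->-1)  1             1               1                    1                    -1                       -1                      
  chi_3 (r->-1, s->1)        1             -1              -1                   1                    1                        -1                      
  chi_4 (r->-1, s->-1)       1             -1              -1                   1                    -1                       1                       
  chi_5 (2d, j=1)            2             -2              1                    -1                   0                        0                       
  chi_6 (2d, j=2)            2             2               -1                   -1                   0                        0                       

Spot check: chi_6 (2d, j=2) on {r^2, r^4} = -1.

Proof sketch: D_6 has order 2*6 = 12 with 6 conjugacy classes, hence 6 irreducibles. Sum of squared dims 1 + 1 + 1 + 1 + 4 + 4 = 12 = |G|. Linear characters come from the abelianisation; the 2-dimensional irreps have character r^k -> 2*cos(2*pi*j*k/6), reflections -> 0.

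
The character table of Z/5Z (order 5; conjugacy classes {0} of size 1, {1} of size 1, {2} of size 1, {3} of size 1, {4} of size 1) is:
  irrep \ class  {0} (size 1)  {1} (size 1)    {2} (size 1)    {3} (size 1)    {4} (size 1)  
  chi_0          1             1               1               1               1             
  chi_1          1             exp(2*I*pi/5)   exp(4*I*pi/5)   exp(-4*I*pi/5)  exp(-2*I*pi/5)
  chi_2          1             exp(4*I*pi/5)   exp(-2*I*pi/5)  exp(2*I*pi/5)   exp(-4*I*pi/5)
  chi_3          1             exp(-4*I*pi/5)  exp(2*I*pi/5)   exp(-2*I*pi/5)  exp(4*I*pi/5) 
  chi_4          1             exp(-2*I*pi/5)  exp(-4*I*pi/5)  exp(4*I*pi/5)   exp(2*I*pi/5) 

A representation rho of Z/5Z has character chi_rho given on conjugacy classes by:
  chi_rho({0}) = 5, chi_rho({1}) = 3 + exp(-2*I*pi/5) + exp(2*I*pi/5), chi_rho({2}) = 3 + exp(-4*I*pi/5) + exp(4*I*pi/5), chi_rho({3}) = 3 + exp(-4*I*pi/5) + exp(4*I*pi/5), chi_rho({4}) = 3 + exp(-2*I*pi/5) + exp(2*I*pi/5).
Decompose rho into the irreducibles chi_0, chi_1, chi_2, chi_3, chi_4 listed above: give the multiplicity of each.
Multiplicities: chi_0: 3, chi_1: 1, chi_2: 0, chi_3: 0, chi_4: 1.

Proof sketch: Use <chi_rho, chi> = (1/|G|) sum_C |C| * chi_rho(C) * conj(chi(C)) with |G| = 5 for each irreducible chi in the table:
  <chi_rho, chi_0> = (1/5)[1*(5)*conj(1) + 1*(3 + exp(-2*I*pi/5) + exp(2*I*pi/5))*conj(1) + 1*(3 + exp(-4*I*pi/5) + exp(4*I*pi/5))*conj(1) + 1*(3 + exp(-4*I*pi/5) + exp(4*I*pi/5))*conj(1) + 1*(3 + exp(-2*I*pi/5) + exp(2*I*pi/5))*conj(1)]
      = (1/5)[(5) + (3 + exp(-2*I*pi/5) + exp(2*I*pi/5)) + (3 + exp(-4*I*pi/5) + exp(4*I*pi/5)) + (3 + exp(-4*I*pi/5) + exp(4*I*pi/5)) + (3 + exp(-2*I*pi/5) + exp(2*I*pi/5))] = 15/5 = 3
  <chi_rho, chi_1> = (1/5)[1*(5)*conj(1) + 1*(3 + exp(-2*I*pi/5) + exp(2*I*pi/5))*conj(exp(2*I*pi/5)) + 1*(3 + exp(-4*I*pi/5) + exp(4*I*pi/5))*conj(exp(4*I*pi/5)) + 1*(3 + exp(-4*I*pi/5) + exp(4*I*pi/5))*conj(exp(-4*I*pi/5)) + 1*(3 + exp(-2*I*pi/5) + exp(2*I*pi/5))*conj(exp(-2*I*pi/5))]
      = (1/5)[(5) + (1 + 3*exp(-2*I*pi/5) + exp(-4*I*pi/5)) + (1 + 3*exp(-4*I*pi/5) + exp(2*I*pi/5)) + (1 + exp(-2*I*pi/5) + 3*exp(4*I*pi/5)) + (1 + exp(4*I*pi/5) + 3*exp(2*I*pi/5))] = 5/5 = 1
  <chi_rho, chi_2> = (1/5)[1*(5)*conj(1) + 1*(3 + exp(-2*I*pi/5) + exp(2*I*pi/5))*conj(exp(4*I*pi/5)) + 1*(3 + exp(-4*I*pi/5) + exp(4*I*pi/5))*conj(exp(-2*I*pi/5)) + 1*(3 + exp(-4*I*pi/5) + exp(4*I*pi/5))*conj(exp(2*I*pi/5)) + 1*(3 + exp(-2*I*pi/5) + exp(2*I*pi/5))*conj(exp(-4*I*pi/5))]
      = (1/5)[(5) + (3*exp(-4*I*pi/5) + exp(-2*I*pi/5) + exp(4*I*pi/5)) + (exp(-2*I*pi/5) + exp(-4*I*pi/5) + 3*exp(2*I*pi/5)) + (3*exp(-2*I*pi/5) + exp(4*I*pi/5) + exp(2*I*pi/5)) + (exp(-4*I*pi/5) + exp(2*I*pi/5) + 3*exp(4*I*pi/5))] = 0/5 = 0
  <chi_rho, chi_3> = (1/5)[1*(5)*conj(1) + 1*(3 + exp(-2*I*pi/5) + exp(2*I*pi/5))*conj(exp(-4*I*pi/5)) + 1*(3 + exp(-4*I*pi/5) + exp(4*I*pi/5))*conj(exp(2*I*pi/5)) + 1*(3 + exp(-4*I*pi/5) + exp(4*I*pi/5))*conj(exp(-2*I*pi/5)) + 1*(3 + exp(-2*I*pi/5) + exp(2*I*pi/5))*conj(exp(4*I*pi/5))]
      = (1/5)[(5) + (exp(-4*I*pi/5) + exp(2*I*pi/5) + 3*exp(4*I*pi/5)) + (3*exp(-2*I*pi/5) + exp(4*I*pi/5) + exp(2*I*pi/5)) + (exp(-2*I*pi/5) + exp(-4*I*pi/5) + 3*exp(2*I*pi/5)) + (3*exp(-4*I*pi/5) + exp(-2*I*pi/5) + exp(4*I*pi/5))] = 0/5 = 0
  <chi_rho, chi_4> = (1/5)[1*(5)*conj(1) + 1*(3 + exp(-2*I*pi/5) + exp(2*I*pi/5))*conj(exp(-2*I*pi/5)) + 1*(3 + exp(-4*I*pi/5) + exp(4*I*pi/5))*conj(exp(-4*I*pi/5)) + 1*(3 + exp(-4*I*pi/5) + exp(4*I*pi/5))*conj(exp(4*I*pi/5)) + 1*(3 + exp(-2*I*pi/5) + exp(2*I*pi/5))*conj(exp(2*I*pi/5))]
      = (1/5)[(5) + (1 + exp(4*I*pi/5) + 3*exp(2*I*pi/5)) + (1 + exp(-2*I*pi/5) + 3*exp(4*I*pi/5)) + (1 + 3*exp(-4*I*pi/5) + exp(2*I*pi/5)) + (1 + 3*exp(-2*I*pi/5) + exp(-4*I*pi/5))] = 5/5 = 1
(Exp terms are combined using exp(i*s)*conj(exp(i*t)) = exp(i*(s-t)), and sums of them are collapsed using the identity that for every m > 1 the m distinct m-th roots of unity sum to 0, e.g. 1 + exp(2*I*pi/3) + exp(-2*I*pi/3) = 0.)
Dimension check: dim(rho) = sum (mult * dim) = 3*1 + 1*1 + 0*1 + 0*1 + 1*1 = 5 = chi_rho(e) = 5.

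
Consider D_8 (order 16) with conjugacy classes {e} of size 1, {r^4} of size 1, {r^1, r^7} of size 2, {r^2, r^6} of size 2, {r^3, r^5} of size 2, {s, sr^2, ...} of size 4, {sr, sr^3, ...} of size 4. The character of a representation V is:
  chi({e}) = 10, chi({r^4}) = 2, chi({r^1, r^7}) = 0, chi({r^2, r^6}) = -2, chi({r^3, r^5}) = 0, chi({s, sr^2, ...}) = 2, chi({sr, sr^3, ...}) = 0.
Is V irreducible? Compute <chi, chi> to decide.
Not irreducible (reducible): <chi, chi> = 8 > 1.

Justification: <chi, chi> = (1/|G|) sum_C |C| * |chi(C)|^2 = (1/16)[1*|10|^2 + 1*|2|^2 + 2*|0|^2 + 2*|-2|^2 + 2*|0|^2 + 4*|2|^2 + 4*|0|^2]
  = (1/16)[(100) + (4) + (0) + (8) + (0) + (16) + (0)] = 128/16 = 8.
A character is irreducible iff <chi, chi> = 1, so this representation is reducible.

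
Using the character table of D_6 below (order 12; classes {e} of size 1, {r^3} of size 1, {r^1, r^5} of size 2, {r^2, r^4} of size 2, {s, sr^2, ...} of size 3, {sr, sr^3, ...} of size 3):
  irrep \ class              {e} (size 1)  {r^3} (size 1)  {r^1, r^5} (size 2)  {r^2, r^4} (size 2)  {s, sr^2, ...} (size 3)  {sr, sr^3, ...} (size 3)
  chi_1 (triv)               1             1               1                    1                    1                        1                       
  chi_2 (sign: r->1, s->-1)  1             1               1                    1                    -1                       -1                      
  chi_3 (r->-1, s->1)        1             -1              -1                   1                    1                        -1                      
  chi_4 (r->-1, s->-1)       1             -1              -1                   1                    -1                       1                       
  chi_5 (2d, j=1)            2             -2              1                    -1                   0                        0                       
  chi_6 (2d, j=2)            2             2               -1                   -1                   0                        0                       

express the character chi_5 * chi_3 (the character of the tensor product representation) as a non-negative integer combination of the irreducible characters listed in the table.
chi_5 tensor chi_3 = chi_6 (all other irreducibles have multiplicity 0).

Argument: The character of a tensor product is the pointwise product (chi_5 * chi_3)(C) = chi_5(C) * chi_3(C):
  {e}: (2)*(1), {r^3}: (-2)*(-1), {r^1, r^5}: (1)*(-1), {r^2, r^4}: (-1)*(1), {s, sr^2, ...}: (0)*(1), {sr, sr^3, ...}: (0)*(-1)
so (chi_5 * chi_3) takes values
  {e} -> 2, {r^3} -> 2, {r^1, r^5} -> -1, {r^2, r^4} -> -1, {s, sr^2, ...} -> 0, {sr, sr^3, ...} -> 0.
Now take the inner product of this character with each irreducible chi from the table, <chi_5*chi_3, chi> = (1/12) sum_C |C| (chi_5*chi_3)(C) conj(chi(C)):
  <chi_5*chi_3, chi_1> = (1/12)[1*(2)*conj(1) + 1*(2)*conj(1) + 2*(-1)*conj(1) + 2*(-1)*conj(1) + 3*(0)*conj(1) + 3*(0)*conj(1)]
      = (1/12)[(2) + (2) + (-2) + (-2) + (0) + (0)] = 0/12 = 0
  <chi_5*chi_3, chi_2> = (1/12)[1*(2)*conj(1) + 1*(2)*conj(1) + 2*(-1)*conj(1) + 2*(-1)*conj(1) + 3*(0)*conj(-1) + 3*(0)*conj(-1)]
      = (1/12)[(2) + (2) + (-2) + (-2) + (0) + (0)] = 0/12 = 0
  <chi_5*chi_3, chi_3> = (1/12)[1*(2)*conj(1) + 1*(2)*conj(-1) + 2*(-1)*conj(-1) + 2*(-1)*conj(1) + 3*(0)*conj(1) + 3*(0)*conj(-1)]
      = (1/12)[(2) + (-2) + (2) + (-2) + (0) + (0)] = 0/12 = 0
  <chi_5*chi_3, chi_4> = (1/12)[1*(2)*conj(1) + 1*(2)*conj(-1) + 2*(-1)*conj(-1) + 2*(-1)*conj(1) + 3*(0)*conj(-1) + 3*(0)*conj(1)]
      = (1/12)[(2) + (-2) + (2) + (-2) + (0) + (0)] = 0/12 = 0
  <chi_5*chi_3, chi_5> = (1/12)[1*(2)*conj(2) + 1*(2)*conj(-2) + 2*(-1)*conj(1) + 2*(-1)*conj(-1) + 3*(0)*conj(0) + 3*(0)*conj(0)]
      = (1/12)[(4) + (-4) + (-2) + (2) + (0) + (0)] = 0/12 = 0
  <chi_5*chi_3, chi_6> = (1/12)[1*(2)*conj(2) + 1*(2)*conj(2) + 2*(-1)*conj(-1) + 2*(-1)*conj(-1) + 3*(0)*conj(0) + 3*(0)*conj(0)]
      = (1/12)[(4) + (4) + (2) + (2) + (0) + (0)] = 12/12 = 1
Hence the multiplicities are chi_6: 1. Dimension check: dim(chi_5)*dim(chi_3) = 2*1 = 2 and sum (mult * dim) = 1*2 = 2.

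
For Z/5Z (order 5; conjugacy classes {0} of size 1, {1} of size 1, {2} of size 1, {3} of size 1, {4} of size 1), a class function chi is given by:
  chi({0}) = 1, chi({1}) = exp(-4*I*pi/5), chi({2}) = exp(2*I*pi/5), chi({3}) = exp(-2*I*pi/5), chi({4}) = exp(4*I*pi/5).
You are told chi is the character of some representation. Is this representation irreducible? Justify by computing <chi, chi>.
Irreducible: <chi, chi> = 1.

Reasoning: <chi, chi> = (1/|G|) sum_C |C| * |chi(C)|^2 = (1/5)[1*|1|^2 + 1*|exp(-4*I*pi/5)|^2 + 1*|exp(2*I*pi/5)|^2 + 1*|exp(-2*I*pi/5)|^2 + 1*|exp(4*I*pi/5)|^2]
  = (1/5)[(1) + (1) + (1) + (1) + (1)] = 5/5 = 1.
(Exp terms are combined using exp(i*s)*conj(exp(i*t)) = exp(i*(s-t)), and sums of them are collapsed using the identity that for every m > 1 the m distinct m-th roots of unity sum to 0, e.g. 1 + exp(2*I*pi/3) + exp(-2*I*pi/3) = 0.)
A character is irreducible iff <chi, chi> = 1, so this representation is irreducible.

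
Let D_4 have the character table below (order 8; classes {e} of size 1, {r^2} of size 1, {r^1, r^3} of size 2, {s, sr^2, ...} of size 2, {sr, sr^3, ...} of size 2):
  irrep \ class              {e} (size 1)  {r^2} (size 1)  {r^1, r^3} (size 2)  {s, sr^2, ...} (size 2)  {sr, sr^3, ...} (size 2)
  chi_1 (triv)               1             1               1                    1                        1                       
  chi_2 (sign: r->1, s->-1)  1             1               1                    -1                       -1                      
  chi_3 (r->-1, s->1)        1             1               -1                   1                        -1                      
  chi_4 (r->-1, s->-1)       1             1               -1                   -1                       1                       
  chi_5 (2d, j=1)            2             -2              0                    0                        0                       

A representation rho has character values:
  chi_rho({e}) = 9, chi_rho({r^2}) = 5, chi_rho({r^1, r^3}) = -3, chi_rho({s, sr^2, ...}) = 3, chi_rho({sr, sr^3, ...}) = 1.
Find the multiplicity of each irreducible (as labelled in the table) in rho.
Multiplicities: chi_1: 2, chi_2: 0, chi_3: 3, chi_4: 2, chi_5: 1.

Argument: Use <chi_rho, chi> = (1/|G|) sum_C |C| * chi_rho(C) * conj(chi(C)) with |G| = 8 for each irreducible chi in the table:
  <chi_rho, chi_1> = (1/8)[1*(9)*conj(1) + 1*(5)*conj(1) + 2*(-3)*conj(1) + 2*(3)*conj(1) + 2*(1)*conj(1)]
      = (1/8)[(9) + (5) + (-6) + (6) + (2)] = 16/8 = 2
  <chi_rho, chi_2> = (1/8)[1*(9)*conj(1) + 1*(5)*conj(1) + 2*(-3)*conj(1) + 2*(3)*conj(-1) + 2*(1)*conj(-1)]
      = (1/8)[(9) + (5) + (-6) + (-6) + (-2)] = 0/8 = 0
  <chi_rho, chi_3> = (1/8)[1*(9)*conj(1) + 1*(5)*conj(1) + 2*(-3)*conj(-1) + 2*(3)*conj(1) + 2*(1)*conj(-1)]
      = (1/8)[(9) + (5) + (6) + (6) + (-2)] = 24/8 = 3
  <chi_rho, chi_4> = (1/8)[1*(9)*conj(1) + 1*(5)*conj(1) + 2*(-3)*conj(-1) + 2*(3)*conj(-1) + 2*(1)*conj(1)]
      = (1/8)[(9) + (5) + (6) + (-6) + (2)] = 16/8 = 2
  <chi_rho, chi_5> = (1/8)[1*(9)*conj(2) + 1*(5)*conj(-2) + 2*(-3)*conj(0) + 2*(3)*conj(0) + 2*(1)*conj(0)]
      = (1/8)[(18) + (-10) + (0) + (0) + (0)] = 8/8 = 1
Dimension check: dim(rho) = sum (mult * dim) = 2*1 + 0*1 + 3*1 + 2*1 + 1*2 = 9 = chi_rho(e) = 9.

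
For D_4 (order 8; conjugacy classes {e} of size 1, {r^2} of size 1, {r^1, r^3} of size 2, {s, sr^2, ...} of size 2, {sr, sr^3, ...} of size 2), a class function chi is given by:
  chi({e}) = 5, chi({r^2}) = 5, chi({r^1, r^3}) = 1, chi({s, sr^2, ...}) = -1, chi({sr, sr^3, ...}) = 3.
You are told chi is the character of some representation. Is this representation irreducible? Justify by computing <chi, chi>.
Not irreducible (reducible): <chi, chi> = 9 > 1.

<chi, chi> = (1/|G|) sum_C |C| * |chi(C)|^2 = (1/8)[1*|5|^2 + 1*|5|^2 + 2*|1|^2 + 2*|-1|^2 + 2*|3|^2]
  = (1/8)[(25) + (25) + (2) + (2) + (18)] = 72/8 = 9.
A character is irreducible iff <chi, chi> = 1, so this representation is reducible.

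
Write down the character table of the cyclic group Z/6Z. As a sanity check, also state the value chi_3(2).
Character table of Z/6Z (irreps indexed chi_0,...,chi_5 with chi_k(m) = zeta_6^(k*m), zeta_6 = exp(2*pi*i/6)):
  irrep \ class  {0} (size 1)  {1} (size 1)    {2} (size 1)    {3} (size 1)  {4} (size 1)    {5} (size 1)  
  chi_0          1             1               1               1             1               1             
  chi_1          1             exp(I*pi/3)     exp(2*I*pi/3)   -1            exp(-2*I*pi/3)  exp(-I*pi/3)  
  chi_2          1             exp(2*I*pi/3)   exp(-2*I*pi/3)  1             exp(2*I*pi/3)   exp(-2*I*pi/3)
  chi_3          1             -1              1               -1            1               -1            
  chi_4          1             exp(-2*I*pi/3)  exp(2*I*pi/3)   1             exp(-2*I*pi/3)  exp(2*I*pi/3) 
  chi_5          1             exp(-I*pi/3)    exp(-2*I*pi/3)  -1            exp(2*I*pi/3)   exp(I*pi/3)   

Spot check: chi_3(2) = zeta_6^(3*2) = zeta_6^6 = 1.

Z/6Z is abelian, so all 6 irreducible complex representations are 1-dimensional. They are given by chi_k(m) = zeta_6^(k*m) for k = 0,...,5. Row orthogonality: sum_m chi_k(m) conj(chi_l(m)) = 6 * [k = l].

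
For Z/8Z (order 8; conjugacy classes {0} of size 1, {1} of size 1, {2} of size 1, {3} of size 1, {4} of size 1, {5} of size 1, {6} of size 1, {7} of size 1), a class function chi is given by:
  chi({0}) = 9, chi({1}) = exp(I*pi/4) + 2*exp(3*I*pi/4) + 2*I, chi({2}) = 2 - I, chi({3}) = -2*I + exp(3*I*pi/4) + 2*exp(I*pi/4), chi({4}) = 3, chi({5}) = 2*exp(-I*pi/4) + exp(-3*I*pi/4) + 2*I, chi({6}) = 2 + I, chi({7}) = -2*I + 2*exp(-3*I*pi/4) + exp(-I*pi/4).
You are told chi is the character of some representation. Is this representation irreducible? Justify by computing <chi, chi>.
Not irreducible (reducible): <chi, chi> = 17 > 1.

Details: <chi, chi> = (1/|G|) sum_C |C| * |chi(C)|^2 = (1/8)[1*|9|^2 + 1*|exp(I*pi/4) + 2*exp(3*I*pi/4) + 2*I|^2 + 1*|2 - I|^2 + 1*|-2*I + exp(3*I*pi/4) + 2*exp(I*pi/4)|^2 + 1*|3|^2 + 1*|2*exp(-I*pi/4) + exp(-3*I*pi/4) + 2*I|^2 + 1*|2 + I|^2 + 1*|-2*I + 2*exp(-3*I*pi/4) + exp(-I*pi/4)|^2]
  = (1/8)[(81) + (9 + 4*exp(-I*pi/4) - 2*exp(3*I*pi/4) + 2*exp(I*pi/4) - 4*exp(-3*I*pi/4)) + (5) + (9 - 4*exp(I*pi/4) + 2*exp(-3*I*pi/4) - 2*exp(-I*pi/4) + 4*exp(3*I*pi/4)) + (9) + (9 - 4*exp(I*pi/4) + 2*exp(-3*I*pi/4) - 2*exp(-I*pi/4) + 4*exp(3*I*pi/4)) + (5) + (9 + 4*exp(-I*pi/4) - 2*exp(3*I*pi/4) + 2*exp(I*pi/4) - 4*exp(-3*I*pi/4))] = 136/8 = 17.
(Exp terms are combined using exp(i*s)*conj(exp(i*t)) = exp(i*(s-t)), and sums of them are collapsed using the identity that for every m > 1 the m distinct m-th roots of unity sum to 0, e.g. 1 + exp(2*I*pi/3) + exp(-2*I*pi/3) = 0.)
A character is irreducible iff <chi, chi> = 1, so this representation is reducible.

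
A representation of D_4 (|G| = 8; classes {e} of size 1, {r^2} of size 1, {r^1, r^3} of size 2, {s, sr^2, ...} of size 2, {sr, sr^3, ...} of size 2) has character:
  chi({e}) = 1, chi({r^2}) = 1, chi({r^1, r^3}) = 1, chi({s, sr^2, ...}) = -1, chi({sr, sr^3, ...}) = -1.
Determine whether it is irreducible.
Irreducible: <chi, chi> = 1.

Derivation: <chi, chi> = (1/|G|) sum_C |C| * |chi(C)|^2 = (1/8)[1*|1|^2 + 1*|1|^2 + 2*|1|^2 + 2*|-1|^2 + 2*|-1|^2]
  = (1/8)[(1) + (1) + (2) + (2) + (2)] = 8/8 = 1.
A character is irreducible iff <chi, chi> = 1, so this representation is irreducible.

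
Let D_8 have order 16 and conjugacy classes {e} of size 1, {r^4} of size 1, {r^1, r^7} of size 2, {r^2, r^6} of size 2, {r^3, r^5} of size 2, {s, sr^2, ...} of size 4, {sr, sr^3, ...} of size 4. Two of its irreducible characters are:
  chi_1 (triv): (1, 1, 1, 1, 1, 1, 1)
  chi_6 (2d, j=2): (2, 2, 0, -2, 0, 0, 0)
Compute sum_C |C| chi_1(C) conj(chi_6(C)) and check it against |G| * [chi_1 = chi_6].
Sum = 0; so <chi_1, chi_6> = 0 (distinct irreducibles are orthogonal).

Argument: Compute term by term over conjugacy classes (|C| * chi_1(C) * conj(chi_6(C))):
  1*(1)*conj(2) + 1*(1)*conj(2) + 2*(1)*conj(0) + 2*(1)*conj(-2) + 2*(1)*conj(0) + 4*(1)*conj(0) + 4*(1)*conj(0)
  = (2) + (2) + (0) + (-4) + (0) + (0) + (0)
  = 0.
Dividing by |G| = 16 gives 0/16 = 0, matching the row-orthogonality relation <chi_1, chi_6> = [chi_1 = chi_6].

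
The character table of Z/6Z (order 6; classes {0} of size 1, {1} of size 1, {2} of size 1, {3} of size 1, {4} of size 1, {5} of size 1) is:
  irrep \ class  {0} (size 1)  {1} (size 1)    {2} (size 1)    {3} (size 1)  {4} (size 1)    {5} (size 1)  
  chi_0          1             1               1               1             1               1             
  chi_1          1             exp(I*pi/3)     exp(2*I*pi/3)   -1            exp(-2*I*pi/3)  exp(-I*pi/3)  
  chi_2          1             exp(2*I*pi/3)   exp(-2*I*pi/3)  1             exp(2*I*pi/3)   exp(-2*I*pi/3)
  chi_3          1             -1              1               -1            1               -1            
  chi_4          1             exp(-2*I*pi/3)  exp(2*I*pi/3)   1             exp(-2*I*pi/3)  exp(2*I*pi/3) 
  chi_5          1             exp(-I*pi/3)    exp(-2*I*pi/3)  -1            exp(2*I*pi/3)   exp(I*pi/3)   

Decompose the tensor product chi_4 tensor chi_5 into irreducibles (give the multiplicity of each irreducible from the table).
chi_4 tensor chi_5 = chi_3 (all other irreducibles have multiplicity 0).

Reasoning: The character of a tensor product is the pointwise product (chi_4 * chi_5)(C) = chi_4(C) * chi_5(C):
  {0}: (1)*(1), {1}: (exp(-2*I*pi/3))*(exp(-I*pi/3)), {2}: (exp(2*I*pi/3))*(exp(-2*I*pi/3)), {3}: (1)*(-1), {4}: (exp(-2*I*pi/3))*(exp(2*I*pi/3)), {5}: (exp(2*I*pi/3))*(exp(I*pi/3))
so (chi_4 * chi_5) takes values
  {0} -> 1, {1} -> -1, {2} -> 1, {3} -> -1, {4} -> 1, {5} -> -1.
Now take the inner product of this character with each irreducible chi from the table, <chi_4*chi_5, chi> = (1/6) sum_C |C| (chi_4*chi_5)(C) conj(chi(C)):
  <chi_4*chi_5, chi_0> = (1/6)[1*(1)*conj(1) + 1*(-1)*conj(1) + 1*(1)*conj(1) + 1*(-1)*conj(1) + 1*(1)*conj(1) + 1*(-1)*conj(1)]
      = (1/6)[(1) + (-1) + (1) + (-1) + (1) + (-1)] = 0/6 = 0
  <chi_4*chi_5, chi_1> = (1/6)[1*(1)*conj(1) + 1*(-1)*conj(exp(I*pi/3)) + 1*(1)*conj(exp(2*I*pi/3)) + 1*(-1)*conj(-1) + 1*(1)*conj(exp(-2*I*pi/3)) + 1*(-1)*conj(exp(-I*pi/3))]
      = (1/6)[(1) + (-exp(-I*pi/3)) + (exp(-2*I*pi/3)) + (1) + (exp(2*I*pi/3)) + (-exp(I*pi/3))] = 0/6 = 0
  <chi_4*chi_5, chi_2> = (1/6)[1*(1)*conj(1) + 1*(-1)*conj(exp(2*I*pi/3)) + 1*(1)*conj(exp(-2*I*pi/3)) + 1*(-1)*conj(1) + 1*(1)*conj(exp(2*I*pi/3)) + 1*(-1)*conj(exp(-2*I*pi/3))]
      = (1/6)[(1) + (-exp(-2*I*pi/3)) + (exp(2*I*pi/3)) + (-1) + (exp(-2*I*pi/3)) + (-exp(2*I*pi/3))] = 0/6 = 0
  <chi_4*chi_5, chi_3> = (1/6)[1*(1)*conj(1) + 1*(-1)*conj(-1) + 1*(1)*conj(1) + 1*(-1)*conj(-1) + 1*(1)*conj(1) + 1*(-1)*conj(-1)]
      = (1/6)[(1) + (1) + (1) + (1) + (1) + (1)] = 6/6 = 1
  <chi_4*chi_5, chi_4> = (1/6)[1*(1)*conj(1) + 1*(-1)*conj(exp(-2*I*pi/3)) + 1*(1)*conj(exp(2*I*pi/3)) + 1*(-1)*conj(1) + 1*(1)*conj(exp(-2*I*pi/3)) + 1*(-1)*conj(exp(2*I*pi/3))]
      = (1/6)[(1) + (-exp(2*I*pi/3)) + (exp(-2*I*pi/3)) + (-1) + (exp(2*I*pi/3)) + (-exp(-2*I*pi/3))] = 0/6 = 0
  <chi_4*chi_5, chi_5> = (1/6)[1*(1)*conj(1) + 1*(-1)*conj(exp(-I*pi/3)) + 1*(1)*conj(exp(-2*I*pi/3)) + 1*(-1)*conj(-1) + 1*(1)*conj(exp(2*I*pi/3)) + 1*(-1)*conj(exp(I*pi/3))]
      = (1/6)[(1) + (-exp(I*pi/3)) + (exp(2*I*pi/3)) + (1) + (exp(-2*I*pi/3)) + (-exp(-I*pi/3))] = 0/6 = 0
(Exp terms are combined using exp(i*s)*conj(exp(i*t)) = exp(i*(s-t)), and sums of them are collapsed using the identity that for every m > 1 the m distinct m-th roots of unity sum to 0, e.g. 1 + exp(2*I*pi/3) + exp(-2*I*pi/3) = 0.)
Hence the multiplicities are chi_3: 1. Dimension check: dim(chi_4)*dim(chi_5) = 1*1 = 1 and sum (mult * dim) = 1*1 = 1.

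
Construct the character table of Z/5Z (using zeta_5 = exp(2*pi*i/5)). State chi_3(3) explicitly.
Character table of Z/5Z (irreps indexed chi_0,...,chi_4 with chi_k(m) = zeta_5^(k*m), zeta_5 = exp(2*pi*i/5)):
  irrep \ class  {0} (size 1)  {1} (size 1)    {2} (size 1)    {3} (size 1)    {4} (size 1)  
  chi_0          1             1               1               1               1             
  chi_1          1             exp(2*I*pi/5)   exp(4*I*pi/5)   exp(-4*I*pi/5)  exp(-2*I*pi/5)
  chi_2          1             exp(4*I*pi/5)   exp(-2*I*pi/5)  exp(2*I*pi/5)   exp(-4*I*pi/5)
  chi_3          1             exp(-4*I*pi/5)  exp(2*I*pi/5)   exp(-2*I*pi/5)  exp(4*I*pi/5) 
  chi_4          1             exp(-2*I*pi/5)  exp(-4*I*pi/5)  exp(4*I*pi/5)   exp(2*I*pi/5) 

Spot check: chi_3(3) = zeta_5^(3*3) = zeta_5^9 = exp(-2*I*pi/5).

Explanation: Z/5Z is abelian, so all 5 irreducible complex representations are 1-dimensional. They are given by chi_k(m) = zeta_5^(k*m) for k = 0,...,4. Row orthogonality: sum_m chi_k(m) conj(chi_l(m)) = 5 * [k = l].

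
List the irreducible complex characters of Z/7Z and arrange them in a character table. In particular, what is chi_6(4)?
Character table of Z/7Z (irreps indexed chi_0,...,chi_6 with chi_k(m) = zeta_7^(k*m), zeta_7 = exp(2*pi*i/7)):
  irrep \ class  {0} (size 1)  {1} (size 1)    {2} (size 1)    {3} (size 1)    {4} (size 1)    {5} (size 1)    {6} (size 1)  
  chi_0          1             1               1               1               1               1               1             
  chi_1          1             exp(2*I*pi/7)   exp(4*I*pi/7)   exp(6*I*pi/7)   exp(-6*I*pi/7)  exp(-4*I*pi/7)  exp(-2*I*pi/7)
  chi_2          1             exp(4*I*pi/7)   exp(-6*I*pi/7)  exp(-2*I*pi/7)  exp(2*I*pi/7)   exp(6*I*pi/7)   exp(-4*I*pi/7)
  chi_3          1             exp(6*I*pi/7)   exp(-2*I*pi/7)  exp(4*I*pi/7)   exp(-4*I*pi/7)  exp(2*I*pi/7)   exp(-6*I*pi/7)
  chi_4          1             exp(-6*I*pi/7)  exp(2*I*pi/7)   exp(-4*I*pi/7)  exp(4*I*pi/7)   exp(-2*I*pi/7)  exp(6*I*pi/7) 
  chi_5          1             exp(-4*I*pi/7)  exp(6*I*pi/7)   exp(2*I*pi/7)   exp(-2*I*pi/7)  exp(-6*I*pi/7)  exp(4*I*pi/7) 
  chi_6          1             exp(-2*I*pi/7)  exp(-4*I*pi/7)  exp(-6*I*pi/7)  exp(6*I*pi/7)   exp(4*I*pi/7)   exp(2*I*pi/7) 

Spot check: chi_6(4) = zeta_7^(6*4) = zeta_7^24 = exp(6*I*pi/7).

Reasoning: Z/7Z is abelian, so all 7 irreducible complex representations are 1-dimensional. They are given by chi_k(m) = zeta_7^(k*m) for k = 0,...,6. Row orthogonality: sum_m chi_k(m) conj(chi_l(m)) = 7 * [k = l].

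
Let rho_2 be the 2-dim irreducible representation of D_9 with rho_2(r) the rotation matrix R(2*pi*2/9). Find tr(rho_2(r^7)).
chi_{rho_2}(r^7) = 2*cos(2*pi*2*7/9) = -2*cos(pi/9)

Explanation: rho_2(r^7) is rotation by angle 2*pi*2*7/9, whose trace is 2*cos(2*pi*2*7/9) = -2*cos(pi/9).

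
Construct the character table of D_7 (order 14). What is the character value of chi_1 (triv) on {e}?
Conjugacy classes: {e} of size 1, {r^1, r^6} of size 2, {r^2, r^5} of size 2, {r^3, r^4} of size 2, {s, sr, ..., sr^6} of size 7.
Character table:
  irrep \ class              {e} (size 1)  {r^1, r^6} (size 2)  {r^2, r^5} (size 2)  {r^3, r^4} (size 2)  {s, sr, ..., sr^6} (size 7)
  chi_1 (triv)               1             1                    1                    1                    1                          
  chi_2 (sign: r->1, s->-1)  1             1                    1                    1                    -1                         
  chi_3 (2d, j=1)            2             2*cos(2*pi/7)        -2*cos(3*pi/7)       -2*cos(pi/7)         0                          
  chi_4 (2d, j=2)            2             -2*cos(3*pi/7)       -2*cos(pi/7)         2*cos(2*pi/7)        0                          
  chi_5 (2d, j=3)            2             -2*cos(pi/7)         2*cos(2*pi/7)        -2*cos(3*pi/7)       0                          

Spot check: chi_1 (triv) on {e} = 1.

Explanation: D_7 has order 2*7 = 14 with 5 conjugacy classes, hence 5 irreducibles. Sum of squared dims 1 + 1 + 4 + 4 + 4 = 14 = |G|. Linear characters come from the abelianisation; the 2-dimensional irreps have character r^k -> 2*cos(2*pi*j*k/7), reflections -> 0.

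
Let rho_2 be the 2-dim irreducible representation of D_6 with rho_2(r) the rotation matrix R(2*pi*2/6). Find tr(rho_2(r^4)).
chi_{rho_2}(r^4) = 2*cos(2*pi*2*4/6) = -1

Argument: rho_2(r^4) is rotation by angle 2*pi*2*4/6, whose trace is 2*cos(2*pi*2*4/6) = -1.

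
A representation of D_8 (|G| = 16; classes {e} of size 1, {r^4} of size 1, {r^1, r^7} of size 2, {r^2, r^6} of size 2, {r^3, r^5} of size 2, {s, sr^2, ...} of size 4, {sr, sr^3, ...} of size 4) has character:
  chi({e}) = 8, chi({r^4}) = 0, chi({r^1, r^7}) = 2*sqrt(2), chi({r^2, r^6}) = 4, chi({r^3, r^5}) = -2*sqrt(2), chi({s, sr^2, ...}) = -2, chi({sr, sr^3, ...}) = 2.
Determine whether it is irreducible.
Not irreducible (reducible): <chi, chi> = 10 > 1.

Argument: <chi, chi> = (1/|G|) sum_C |C| * |chi(C)|^2 = (1/16)[1*|8|^2 + 1*|0|^2 + 2*|2*sqrt(2)|^2 + 2*|4|^2 + 2*|-2*sqrt(2)|^2 + 4*|-2|^2 + 4*|2|^2]
  = (1/16)[(64) + (0) + (16) + (32) + (16) + (16) + (16)] = 160/16 = 10.
A character is irreducible iff <chi, chi> = 1, so this representation is reducible.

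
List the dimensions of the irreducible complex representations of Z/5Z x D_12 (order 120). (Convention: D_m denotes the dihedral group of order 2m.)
Dimensions: 1, 1, 1, 1, 1, 1, 1, 1, 1, 1, 1, 1, 1, 1, 1, 1, 1, 1, 1, 1, 2, 2, 2, 2, 2, 2, 2, 2, 2, 2, 2, 2, 2, 2, 2, 2, 2, 2, 2, 2, 2, 2, 2, 2, 2

There are 45 irreducibles (= number of conjugacy classes). Their dimensions d_i satisfy sum d_i^2 = |G| = 120: 1 + 1 + 1 + 1 + 1 + 1 + 1 + 1 + 1 + 1 + 1 + 1 + 1 + 1 + 1 + 1 + 1 + 1 + 1 + 1 + 4 + 4 + 4 + 4 + 4 + 4 + 4 + 4 + 4 + 4 + 4 + 4 + 4 + 4 + 4 + 4 + 4 + 4 + 4 + 4 + 4 + 4 + 4 + 4 + 4 = 120. (For the product with Z/5Z: each of the 5 1-dim characters of Z/5Z tensors with each irrep of D_12, giving 5 copies of each D_12-dimension.)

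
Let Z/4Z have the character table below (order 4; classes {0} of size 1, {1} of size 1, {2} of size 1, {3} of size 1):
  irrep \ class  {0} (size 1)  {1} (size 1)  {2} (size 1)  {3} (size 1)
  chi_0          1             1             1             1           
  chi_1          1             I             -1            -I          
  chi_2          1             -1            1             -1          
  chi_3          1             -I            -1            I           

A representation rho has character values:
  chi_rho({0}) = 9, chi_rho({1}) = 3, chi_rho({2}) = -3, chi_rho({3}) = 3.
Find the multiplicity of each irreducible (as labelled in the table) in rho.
Multiplicities: chi_0: 3, chi_1: 3, chi_2: 0, chi_3: 3.

Reasoning: Use <chi_rho, chi> = (1/|G|) sum_C |C| * chi_rho(C) * conj(chi(C)) with |G| = 4 for each irreducible chi in the table:
  <chi_rho, chi_0> = (1/4)[1*(9)*conj(1) + 1*(3)*conj(1) + 1*(-3)*conj(1) + 1*(3)*conj(1)]
      = (1/4)[(9) + (3) + (-3) + (3)] = 12/4 = 3
  <chi_rho, chi_1> = (1/4)[1*(9)*conj(1) + 1*(3)*conj(I) + 1*(-3)*conj(-1) + 1*(3)*conj(-I)]
      = (1/4)[(9) + (-3*I) + (3) + (3*I)] = 12/4 = 3
  <chi_rho, chi_2> = (1/4)[1*(9)*conj(1) + 1*(3)*conj(-1) + 1*(-3)*conj(1) + 1*(3)*conj(-1)]
      = (1/4)[(9) + (-3) + (-3) + (-3)] = 0/4 = 0
  <chi_rho, chi_3> = (1/4)[1*(9)*conj(1) + 1*(3)*conj(-I) + 1*(-3)*conj(-1) + 1*(3)*conj(I)]
      = (1/4)[(9) + (3*I) + (3) + (-3*I)] = 12/4 = 3
(Exp terms are combined using exp(i*s)*conj(exp(i*t)) = exp(i*(s-t)), and sums of them are collapsed using the identity that for every m > 1 the m distinct m-th roots of unity sum to 0, e.g. 1 + exp(2*I*pi/3) + exp(-2*I*pi/3) = 0.)
Dimension check: dim(rho) = sum (mult * dim) = 3*1 + 3*1 + 0*1 + 3*1 = 9 = chi_rho(e) = 9.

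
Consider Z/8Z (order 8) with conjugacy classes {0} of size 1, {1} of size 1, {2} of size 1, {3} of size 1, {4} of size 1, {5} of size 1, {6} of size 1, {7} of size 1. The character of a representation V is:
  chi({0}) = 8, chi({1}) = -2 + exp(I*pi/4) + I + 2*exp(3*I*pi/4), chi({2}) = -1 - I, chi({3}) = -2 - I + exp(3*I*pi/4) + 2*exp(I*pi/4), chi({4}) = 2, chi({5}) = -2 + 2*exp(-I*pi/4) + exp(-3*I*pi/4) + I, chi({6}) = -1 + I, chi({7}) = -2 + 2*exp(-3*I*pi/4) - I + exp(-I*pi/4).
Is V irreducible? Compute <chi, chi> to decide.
Not irreducible (reducible): <chi, chi> = 14 > 1.

Explanation: <chi, chi> = (1/|G|) sum_C |C| * |chi(C)|^2 = (1/8)[1*|8|^2 + 1*|-2 + exp(I*pi/4) + I + 2*exp(3*I*pi/4)|^2 + 1*|-1 - I|^2 + 1*|-2 - I + exp(3*I*pi/4) + 2*exp(I*pi/4)|^2 + 1*|2|^2 + 1*|-2 + 2*exp(-I*pi/4) + exp(-3*I*pi/4) + I|^2 + 1*|-1 + I|^2 + 1*|-2 + 2*exp(-3*I*pi/4) - I + exp(-I*pi/4)|^2]
  = (1/8)[(64) + (10 - 5*exp(3*I*pi/4) - exp(I*pi/4) - 6*exp(-3*I*pi/4)) + (2) + (10 - 6*exp(I*pi/4) - exp(-3*I*pi/4) - 5*exp(-I*pi/4)) + (4) + (10 - 6*exp(I*pi/4) - exp(-3*I*pi/4) - 5*exp(-I*pi/4)) + (2) + (10 - 5*exp(3*I*pi/4) - exp(I*pi/4) - 6*exp(-3*I*pi/4))] = 112/8 = 14.
(Exp terms are combined using exp(i*s)*conj(exp(i*t)) = exp(i*(s-t)), and sums of them are collapsed using the identity that for every m > 1 the m distinct m-th roots of unity sum to 0, e.g. 1 + exp(2*I*pi/3) + exp(-2*I*pi/3) = 0.)
A character is irreducible iff <chi, chi> = 1, so this representation is reducible.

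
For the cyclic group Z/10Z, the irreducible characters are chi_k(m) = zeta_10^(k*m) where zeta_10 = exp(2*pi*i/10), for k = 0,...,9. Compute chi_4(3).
chi_4(3) = zeta_10^12 = exp(2*I*pi/5)

Working: chi_4(3) = zeta_10^(4*3) = zeta_10^12. Since zeta_10^10 = 1, this equals zeta_10^2 = exp(2*pi*i*2/10) = exp(2*I*pi/5).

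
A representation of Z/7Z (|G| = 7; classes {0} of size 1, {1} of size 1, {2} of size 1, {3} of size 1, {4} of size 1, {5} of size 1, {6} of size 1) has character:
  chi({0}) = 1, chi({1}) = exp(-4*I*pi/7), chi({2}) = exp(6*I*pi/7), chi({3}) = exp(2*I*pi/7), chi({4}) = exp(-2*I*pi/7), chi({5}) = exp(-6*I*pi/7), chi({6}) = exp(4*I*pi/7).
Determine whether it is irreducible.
Irreducible: <chi, chi> = 1.

Proof sketch: <chi, chi> = (1/|G|) sum_C |C| * |chi(C)|^2 = (1/7)[1*|1|^2 + 1*|exp(-4*I*pi/7)|^2 + 1*|exp(6*I*pi/7)|^2 + 1*|exp(2*I*pi/7)|^2 + 1*|exp(-2*I*pi/7)|^2 + 1*|exp(-6*I*pi/7)|^2 + 1*|exp(4*I*pi/7)|^2]
  = (1/7)[(1) + (1) + (1) + (1) + (1) + (1) + (1)] = 7/7 = 1.
(Exp terms are combined using exp(i*s)*conj(exp(i*t)) = exp(i*(s-t)), and sums of them are collapsed using the identity that for every m > 1 the m distinct m-th roots of unity sum to 0, e.g. 1 + exp(2*I*pi/3) + exp(-2*I*pi/3) = 0.)
A character is irreducible iff <chi, chi> = 1, so this representation is irreducible.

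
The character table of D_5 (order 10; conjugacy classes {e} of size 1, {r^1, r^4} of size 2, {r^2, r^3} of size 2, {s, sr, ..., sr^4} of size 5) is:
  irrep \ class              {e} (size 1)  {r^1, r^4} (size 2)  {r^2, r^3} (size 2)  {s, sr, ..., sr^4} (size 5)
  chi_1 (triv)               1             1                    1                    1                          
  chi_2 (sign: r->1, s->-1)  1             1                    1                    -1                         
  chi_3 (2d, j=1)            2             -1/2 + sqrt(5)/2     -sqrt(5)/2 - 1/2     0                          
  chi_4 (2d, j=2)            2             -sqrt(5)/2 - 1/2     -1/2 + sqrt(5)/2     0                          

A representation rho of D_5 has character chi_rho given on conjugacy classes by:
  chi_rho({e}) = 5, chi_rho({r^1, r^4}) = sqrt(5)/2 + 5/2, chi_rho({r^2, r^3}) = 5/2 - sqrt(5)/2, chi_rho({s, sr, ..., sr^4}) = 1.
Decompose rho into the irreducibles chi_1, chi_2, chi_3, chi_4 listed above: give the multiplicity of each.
Multiplicities: chi_1: 2, chi_2: 1, chi_3: 1, chi_4: 0.

Reasoning: Use <chi_rho, chi> = (1/|G|) sum_C |C| * chi_rho(C) * conj(chi(C)) with |G| = 10 for each irreducible chi in the table:
  <chi_rho, chi_1> = (1/10)[1*(5)*conj(1) + 2*(sqrt(5)/2 + 5/2)*conj(1) + 2*(5/2 - sqrt(5)/2)*conj(1) + 5*(1)*conj(1)]
      = (1/10)[(5) + (sqrt(5) + 5) + (5 - sqrt(5)) + (5)] = 20/10 = 2
  <chi_rho, chi_2> = (1/10)[1*(5)*conj(1) + 2*(sqrt(5)/2 + 5/2)*conj(1) + 2*(5/2 - sqrt(5)/2)*conj(1) + 5*(1)*conj(-1)]
      = (1/10)[(5) + (sqrt(5) + 5) + (5 - sqrt(5)) + (-5)] = 10/10 = 1
  <chi_rho, chi_3> = (1/10)[1*(5)*conj(2) + 2*(sqrt(5)/2 + 5/2)*conj(-1/2 + sqrt(5)/2) + 2*(5/2 - sqrt(5)/2)*conj(-sqrt(5)/2 - 1/2) + 5*(1)*conj(0)]
      = (1/10)[(10) + (2*sqrt(5)) + (-2*sqrt(5)) + (0)] = 10/10 = 1
  <chi_rho, chi_4> = (1/10)[1*(5)*conj(2) + 2*(sqrt(5)/2 + 5/2)*conj(-sqrt(5)/2 - 1/2) + 2*(5/2 - sqrt(5)/2)*conj(-1/2 + sqrt(5)/2) + 5*(1)*conj(0)]
      = (1/10)[(10) + (-3*sqrt(5) - 5) + (-5 + 3*sqrt(5)) + (0)] = 0/10 = 0
Dimension check: dim(rho) = sum (mult * dim) = 2*1 + 1*1 + 1*2 + 0*2 = 5 = chi_rho(e) = 5.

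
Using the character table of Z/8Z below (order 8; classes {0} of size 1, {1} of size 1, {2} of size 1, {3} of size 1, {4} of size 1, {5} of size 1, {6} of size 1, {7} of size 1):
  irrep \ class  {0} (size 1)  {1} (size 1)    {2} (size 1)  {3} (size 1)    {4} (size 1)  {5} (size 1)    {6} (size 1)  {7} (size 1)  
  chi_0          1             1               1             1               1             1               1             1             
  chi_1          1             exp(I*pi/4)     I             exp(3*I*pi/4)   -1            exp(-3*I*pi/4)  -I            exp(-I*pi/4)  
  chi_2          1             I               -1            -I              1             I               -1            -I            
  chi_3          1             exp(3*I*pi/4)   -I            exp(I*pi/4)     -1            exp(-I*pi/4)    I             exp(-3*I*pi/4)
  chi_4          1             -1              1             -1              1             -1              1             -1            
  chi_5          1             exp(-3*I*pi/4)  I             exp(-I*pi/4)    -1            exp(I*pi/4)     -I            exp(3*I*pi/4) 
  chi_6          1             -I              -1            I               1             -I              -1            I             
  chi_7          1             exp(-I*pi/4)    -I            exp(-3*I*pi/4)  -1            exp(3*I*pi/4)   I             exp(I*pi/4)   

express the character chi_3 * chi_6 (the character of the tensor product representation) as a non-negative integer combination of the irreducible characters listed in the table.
chi_3 tensor chi_6 = chi_1 (all other irreducibles have multiplicity 0).

Argument: The character of a tensor product is the pointwise product (chi_3 * chi_6)(C) = chi_3(C) * chi_6(C):
  {0}: (1)*(1), {1}: (exp(3*I*pi/4))*(-I), {2}: (-I)*(-1), {3}: (exp(I*pi/4))*(I), {4}: (-1)*(1), {5}: (exp(-I*pi/4))*(-I), {6}: (I)*(-1), {7}: (exp(-3*I*pi/4))*(I)
so (chi_3 * chi_6) takes values
  {0} -> 1, {1} -> -exp(-3*I*pi/4), {2} -> I, {3} -> exp(3*I*pi/4), {4} -> -1, {5} -> -exp(I*pi/4), {6} -> -I, {7} -> exp(-I*pi/4).
Now take the inner product of this character with each irreducible chi from the table, <chi_3*chi_6, chi> = (1/8) sum_C |C| (chi_3*chi_6)(C) conj(chi(C)):
  <chi_3*chi_6, chi_0> = (1/8)[1*(1)*conj(1) + 1*(-exp(-3*I*pi/4))*conj(1) + 1*(I)*conj(1) + 1*(exp(3*I*pi/4))*conj(1) + 1*(-1)*conj(1) + 1*(-exp(I*pi/4))*conj(1) + 1*(-I)*conj(1) + 1*(exp(-I*pi/4))*conj(1)]
      = (1/8)[(1) + (-exp(-3*I*pi/4)) + (I) + (exp(3*I*pi/4)) + (-1) + (-exp(I*pi/4)) + (-I) + (exp(-I*pi/4))] = 0/8 = 0
  <chi_3*chi_6, chi_1> = (1/8)[1*(1)*conj(1) + 1*(-exp(-3*I*pi/4))*conj(exp(I*pi/4)) + 1*(I)*conj(I) + 1*(exp(3*I*pi/4))*conj(exp(3*I*pi/4)) + 1*(-1)*conj(-1) + 1*(-exp(I*pi/4))*conj(exp(-3*I*pi/4)) + 1*(-I)*conj(-I) + 1*(exp(-I*pi/4))*conj(exp(-I*pi/4))]
      = (1/8)[(1) + (1) + (1) + (1) + (1) + (1) + (1) + (1)] = 8/8 = 1
  <chi_3*chi_6, chi_2> = (1/8)[1*(1)*conj(1) + 1*(-exp(-3*I*pi/4))*conj(I) + 1*(I)*conj(-1) + 1*(exp(3*I*pi/4))*conj(-I) + 1*(-1)*conj(1) + 1*(-exp(I*pi/4))*conj(I) + 1*(-I)*conj(-1) + 1*(exp(-I*pi/4))*conj(-I)]
      = (1/8)[(1) + (exp(-I*pi/4)) + (-I) + (exp(-3*I*pi/4)) + (-1) + (exp(3*I*pi/4)) + (I) + (exp(I*pi/4))] = 0/8 = 0
  <chi_3*chi_6, chi_3> = (1/8)[1*(1)*conj(1) + 1*(-exp(-3*I*pi/4))*conj(exp(3*I*pi/4)) + 1*(I)*conj(-I) + 1*(exp(3*I*pi/4))*conj(exp(I*pi/4)) + 1*(-1)*conj(-1) + 1*(-exp(I*pi/4))*conj(exp(-I*pi/4)) + 1*(-I)*conj(I) + 1*(exp(-I*pi/4))*conj(exp(-3*I*pi/4))]
      = (1/8)[(1) + (-I) + (-1) + (I) + (1) + (-I) + (-1) + (I)] = 0/8 = 0
  <chi_3*chi_6, chi_4> = (1/8)[1*(1)*conj(1) + 1*(-exp(-3*I*pi/4))*conj(-1) + 1*(I)*conj(1) + 1*(exp(3*I*pi/4))*conj(-1) + 1*(-1)*conj(1) + 1*(-exp(I*pi/4))*conj(-1) + 1*(-I)*conj(1) + 1*(exp(-I*pi/4))*conj(-1)]
      = (1/8)[(1) + (exp(-3*I*pi/4)) + (I) + (-exp(3*I*pi/4)) + (-1) + (exp(I*pi/4)) + (-I) + (-exp(-I*pi/4))] = 0/8 = 0
  <chi_3*chi_6, chi_5> = (1/8)[1*(1)*conj(1) + 1*(-exp(-3*I*pi/4))*conj(exp(-3*I*pi/4)) + 1*(I)*conj(I) + 1*(exp(3*I*pi/4))*conj(exp(-I*pi/4)) + 1*(-1)*conj(-1) + 1*(-exp(I*pi/4))*conj(exp(I*pi/4)) + 1*(-I)*conj(-I) + 1*(exp(-I*pi/4))*conj(exp(3*I*pi/4))]
      = (1/8)[(1) + (-1) + (1) + (-1) + (1) + (-1) + (1) + (-1)] = 0/8 = 0
  <chi_3*chi_6, chi_6> = (1/8)[1*(1)*conj(1) + 1*(-exp(-3*I*pi/4))*conj(-I) + 1*(I)*conj(-1) + 1*(exp(3*I*pi/4))*conj(I) + 1*(-1)*conj(1) + 1*(-exp(I*pi/4))*conj(-I) + 1*(-I)*conj(-1) + 1*(exp(-I*pi/4))*conj(I)]
      = (1/8)[(1) + (-exp(-I*pi/4)) + (-I) + (-exp(-3*I*pi/4)) + (-1) + (-exp(3*I*pi/4)) + (I) + (-exp(I*pi/4))] = 0/8 = 0
  <chi_3*chi_6, chi_7> = (1/8)[1*(1)*conj(1) + 1*(-exp(-3*I*pi/4))*conj(exp(-I*pi/4)) + 1*(I)*conj(-I) + 1*(exp(3*I*pi/4))*conj(exp(-3*I*pi/4)) + 1*(-1)*conj(-1) + 1*(-exp(I*pi/4))*conj(exp(3*I*pi/4)) + 1*(-I)*conj(I) + 1*(exp(-I*pi/4))*conj(exp(I*pi/4))]
      = (1/8)[(1) + (I) + (-1) + (-I) + (1) + (I) + (-1) + (-I)] = 0/8 = 0
(Exp terms are combined using exp(i*s)*conj(exp(i*t)) = exp(i*(s-t)), and sums of them are collapsed using the identity that for every m > 1 the m distinct m-th roots of unity sum to 0, e.g. 1 + exp(2*I*pi/3) + exp(-2*I*pi/3) = 0.)
Hence the multiplicities are chi_1: 1. Dimension check: dim(chi_3)*dim(chi_6) = 1*1 = 1 and sum (mult * dim) = 1*1 = 1.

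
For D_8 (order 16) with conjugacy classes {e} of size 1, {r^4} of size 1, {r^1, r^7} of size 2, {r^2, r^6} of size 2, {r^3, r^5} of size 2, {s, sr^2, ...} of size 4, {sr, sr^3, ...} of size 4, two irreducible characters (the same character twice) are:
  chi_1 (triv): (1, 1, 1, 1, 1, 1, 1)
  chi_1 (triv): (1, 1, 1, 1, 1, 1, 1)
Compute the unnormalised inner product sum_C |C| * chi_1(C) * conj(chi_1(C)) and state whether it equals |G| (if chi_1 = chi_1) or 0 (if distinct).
Sum = 16 = |G| = 16; so <chi_1, chi_1> = 1 (norm-1 confirms irreducibility).

Proof sketch: Compute term by term over conjugacy classes (|C| * chi_1(C) * conj(chi_1(C))):
  1*(1)*conj(1) + 1*(1)*conj(1) + 2*(1)*conj(1) + 2*(1)*conj(1) + 2*(1)*conj(1) + 4*(1)*conj(1) + 4*(1)*conj(1)
  = (1) + (1) + (2) + (2) + (2) + (4) + (4)
  = 16.
Dividing by |G| = 16 gives 16/16 = 1, matching the row-orthogonality relation <chi_1, chi_1> = [chi_1 = chi_1].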